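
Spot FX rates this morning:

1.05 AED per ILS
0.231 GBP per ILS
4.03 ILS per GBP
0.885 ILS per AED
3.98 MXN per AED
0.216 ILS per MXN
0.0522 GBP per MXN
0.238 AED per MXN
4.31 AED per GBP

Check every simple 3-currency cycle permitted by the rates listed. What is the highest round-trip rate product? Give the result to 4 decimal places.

AED→MXN→ILS→AED: 3.98 × 0.216 × 1.05 = 0.90266
AED→MXN→GBP→AED: 3.98 × 0.0522 × 4.31 = 0.89543
AED→ILS→GBP→AED: 0.885 × 0.231 × 4.31 = 0.88111
Maximum is AED→MXN→ILS→AED at 0.9027; no arbitrage — every cycle loses value.

0.9027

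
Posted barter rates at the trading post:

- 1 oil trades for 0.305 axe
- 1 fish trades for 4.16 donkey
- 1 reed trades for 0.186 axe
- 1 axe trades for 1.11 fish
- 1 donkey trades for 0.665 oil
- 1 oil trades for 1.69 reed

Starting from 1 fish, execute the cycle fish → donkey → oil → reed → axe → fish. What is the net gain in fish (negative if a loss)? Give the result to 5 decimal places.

-0.03475

1 fish × 4.16 = 4.16 donkey
4.16 donkey × 0.665 = 2.7664 oil
2.7664 oil × 1.69 = 4.675216 reed
4.675216 reed × 0.186 = 0.869590176 axe
0.869590176 axe × 1.11 = 0.96524509536 fish
Net change: 0.96524509536 − 1 = -0.03475490464 fish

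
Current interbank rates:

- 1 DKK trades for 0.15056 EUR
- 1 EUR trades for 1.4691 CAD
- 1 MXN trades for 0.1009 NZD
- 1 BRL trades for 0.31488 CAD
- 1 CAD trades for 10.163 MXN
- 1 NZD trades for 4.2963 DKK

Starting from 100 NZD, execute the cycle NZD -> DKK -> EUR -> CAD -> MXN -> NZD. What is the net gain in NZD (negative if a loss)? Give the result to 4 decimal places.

-2.5530

100 NZD × 4.2963 = 429.63 DKK
429.63 DKK × 0.15056 = 64.6850928 EUR
64.6850928 EUR × 1.4691 = 95.02886983248 CAD
95.02886983248 CAD × 10.163 = 965.77840410749424 MXN
965.77840410749424 MXN × 0.1009 = 97.447040974446168816 NZD
Net change: 97.447040974446168816 − 100 = -2.552959025553831184 NZD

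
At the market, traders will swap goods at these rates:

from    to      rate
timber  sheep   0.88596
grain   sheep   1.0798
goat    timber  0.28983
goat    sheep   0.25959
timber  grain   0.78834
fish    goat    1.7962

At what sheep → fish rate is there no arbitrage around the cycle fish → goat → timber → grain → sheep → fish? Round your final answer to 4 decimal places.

2.2566

Known legs of the cycle: 1.7962 × 0.28983 × 0.78834 × 1.0798 = 0.443154246270141672
For no arbitrage the full-cycle product must be 1, so the missing rate is 1 / 0.443154246270141672 ≈ 2.256551.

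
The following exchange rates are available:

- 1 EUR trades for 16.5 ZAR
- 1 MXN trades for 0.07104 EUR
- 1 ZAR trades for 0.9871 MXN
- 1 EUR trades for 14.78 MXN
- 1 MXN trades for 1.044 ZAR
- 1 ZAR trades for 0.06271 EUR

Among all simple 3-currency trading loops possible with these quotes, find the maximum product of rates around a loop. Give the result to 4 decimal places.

ZAR→MXN→EUR→ZAR: 0.9871 × 0.07104 × 16.5 = 1.15704
ZAR→EUR→MXN→ZAR: 0.06271 × 14.78 × 1.044 = 0.96764
Maximum is ZAR→MXN→EUR→ZAR at 1.1570; arbitrage exists.

1.1570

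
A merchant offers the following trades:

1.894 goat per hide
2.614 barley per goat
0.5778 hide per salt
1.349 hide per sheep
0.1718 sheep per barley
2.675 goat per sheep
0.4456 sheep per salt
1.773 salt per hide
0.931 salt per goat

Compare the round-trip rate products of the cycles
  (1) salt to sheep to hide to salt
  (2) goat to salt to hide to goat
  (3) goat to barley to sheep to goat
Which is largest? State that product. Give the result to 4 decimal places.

(1) 0.4456 × 1.349 × 1.773 = 1.06578
(2) 0.931 × 0.5778 × 1.894 = 1.01884
(3) 2.614 × 0.1718 × 2.675 = 1.20130
Highest is cycle (3) at 1.2013 (>1, arbitrage).

1.2013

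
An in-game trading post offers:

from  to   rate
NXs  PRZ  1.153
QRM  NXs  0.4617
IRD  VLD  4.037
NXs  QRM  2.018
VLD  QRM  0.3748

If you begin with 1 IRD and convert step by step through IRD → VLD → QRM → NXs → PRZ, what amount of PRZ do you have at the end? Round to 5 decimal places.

1 IRD × 4.037 = 4.037 VLD
4.037 VLD × 0.3748 = 1.5130676 QRM
1.5130676 QRM × 0.4617 = 0.69858331092 NXs
0.69858331092 NXs × 1.153 = 0.80546655749076 PRZ

0.80547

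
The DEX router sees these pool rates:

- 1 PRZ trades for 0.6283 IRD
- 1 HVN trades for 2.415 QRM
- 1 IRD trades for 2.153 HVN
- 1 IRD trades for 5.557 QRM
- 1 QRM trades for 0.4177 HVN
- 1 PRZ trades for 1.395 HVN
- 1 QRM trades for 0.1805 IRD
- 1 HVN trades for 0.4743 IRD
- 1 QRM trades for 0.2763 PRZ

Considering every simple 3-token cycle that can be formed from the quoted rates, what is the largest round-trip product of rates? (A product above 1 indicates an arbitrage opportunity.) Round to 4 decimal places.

QRM→HVN→IRD→QRM: 0.4177 × 0.4743 × 5.557 = 1.10093
QRM→PRZ→IRD→QRM: 0.2763 × 0.6283 × 5.557 = 0.96469
QRM→IRD→HVN→QRM: 0.1805 × 2.153 × 2.415 = 0.93851
QRM→PRZ→HVN→QRM: 0.2763 × 1.395 × 2.415 = 0.93083
Maximum is QRM→HVN→IRD→QRM at 1.1009; arbitrage exists.

1.1009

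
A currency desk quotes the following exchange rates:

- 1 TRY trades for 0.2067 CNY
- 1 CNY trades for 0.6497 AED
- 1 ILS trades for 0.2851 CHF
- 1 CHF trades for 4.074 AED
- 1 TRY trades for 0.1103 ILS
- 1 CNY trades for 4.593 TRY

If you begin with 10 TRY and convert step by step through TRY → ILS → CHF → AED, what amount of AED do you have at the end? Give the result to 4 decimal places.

10 TRY × 0.1103 = 1.103 ILS
1.103 ILS × 0.2851 = 0.3144653 CHF
0.3144653 CHF × 4.074 = 1.2811316322 AED

1.2811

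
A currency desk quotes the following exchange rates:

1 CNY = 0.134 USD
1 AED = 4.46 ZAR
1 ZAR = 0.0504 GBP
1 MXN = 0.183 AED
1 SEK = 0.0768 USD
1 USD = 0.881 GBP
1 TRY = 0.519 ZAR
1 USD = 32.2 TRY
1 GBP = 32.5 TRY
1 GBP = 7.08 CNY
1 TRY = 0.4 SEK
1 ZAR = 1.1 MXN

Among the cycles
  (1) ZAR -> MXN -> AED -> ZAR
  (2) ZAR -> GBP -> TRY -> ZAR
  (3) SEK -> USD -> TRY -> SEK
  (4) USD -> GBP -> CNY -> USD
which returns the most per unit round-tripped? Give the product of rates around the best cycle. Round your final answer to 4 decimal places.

0.9892

(1) 1.1 × 0.183 × 4.46 = 0.89780
(2) 0.0504 × 32.5 × 0.519 = 0.85012
(3) 0.0768 × 32.2 × 0.4 = 0.98918
(4) 0.881 × 7.08 × 0.134 = 0.83582
Highest is cycle (3) at 0.9892 (≤1, no arbitrage).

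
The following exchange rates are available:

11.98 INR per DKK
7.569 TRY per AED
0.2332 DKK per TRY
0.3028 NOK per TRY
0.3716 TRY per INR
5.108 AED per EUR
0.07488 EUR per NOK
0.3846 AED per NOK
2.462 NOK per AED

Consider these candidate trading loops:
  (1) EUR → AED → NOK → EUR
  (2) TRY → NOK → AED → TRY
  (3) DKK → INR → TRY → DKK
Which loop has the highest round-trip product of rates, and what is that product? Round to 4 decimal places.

1.0382

(1) 5.108 × 2.462 × 0.07488 = 0.94168
(2) 0.3028 × 0.3846 × 7.569 = 0.88146
(3) 11.98 × 0.3716 × 0.2332 = 1.03815
Highest is cycle (3) at 1.0382 (>1, arbitrage).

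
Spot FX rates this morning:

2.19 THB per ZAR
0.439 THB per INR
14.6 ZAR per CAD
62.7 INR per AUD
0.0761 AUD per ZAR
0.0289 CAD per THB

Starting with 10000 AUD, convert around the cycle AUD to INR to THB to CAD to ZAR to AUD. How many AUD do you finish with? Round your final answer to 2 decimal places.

10000 AUD × 62.7 = 627000 INR
627000 INR × 0.439 = 275253 THB
275253 THB × 0.0289 = 7954.8117 CAD
7954.8117 CAD × 14.6 = 116140.25082 ZAR
116140.25082 ZAR × 0.0761 = 8838.273087402 AUD

8838.27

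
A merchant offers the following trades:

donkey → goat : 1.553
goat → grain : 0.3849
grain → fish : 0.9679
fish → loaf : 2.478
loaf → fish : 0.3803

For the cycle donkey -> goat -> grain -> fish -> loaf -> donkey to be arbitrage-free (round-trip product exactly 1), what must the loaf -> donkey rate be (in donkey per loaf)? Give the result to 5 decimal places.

Known legs of the cycle: 1.553 × 0.3849 × 0.9679 × 2.478 = 1.43367647401314
For no arbitrage the full-cycle product must be 1, so the missing rate is 1 / 1.43367647401314 ≈ 0.6975074.

0.69751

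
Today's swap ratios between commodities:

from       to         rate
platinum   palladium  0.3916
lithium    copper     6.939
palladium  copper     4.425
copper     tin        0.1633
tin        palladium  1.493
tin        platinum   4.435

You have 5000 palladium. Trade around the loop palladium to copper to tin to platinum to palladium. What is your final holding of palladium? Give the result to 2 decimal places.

5000 palladium × 4.425 = 22125 copper
22125 copper × 0.1633 = 3613.0125 tin
3613.0125 tin × 4.435 = 16023.7104375 platinum
16023.7104375 platinum × 0.3916 = 6274.885007325 palladium

6274.89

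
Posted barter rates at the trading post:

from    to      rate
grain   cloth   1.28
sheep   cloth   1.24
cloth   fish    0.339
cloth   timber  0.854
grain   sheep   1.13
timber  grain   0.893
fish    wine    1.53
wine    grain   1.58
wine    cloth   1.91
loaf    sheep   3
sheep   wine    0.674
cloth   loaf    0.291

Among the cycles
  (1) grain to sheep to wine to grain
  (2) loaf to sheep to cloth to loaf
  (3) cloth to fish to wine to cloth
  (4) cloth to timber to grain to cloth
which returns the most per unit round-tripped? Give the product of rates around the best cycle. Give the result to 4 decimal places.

1.2034

(1) 1.13 × 0.674 × 1.58 = 1.20336
(2) 3 × 1.24 × 0.291 = 1.08252
(3) 0.339 × 1.53 × 1.91 = 0.99066
(4) 0.854 × 0.893 × 1.28 = 0.97616
Highest is cycle (1) at 1.2034 (>1, arbitrage).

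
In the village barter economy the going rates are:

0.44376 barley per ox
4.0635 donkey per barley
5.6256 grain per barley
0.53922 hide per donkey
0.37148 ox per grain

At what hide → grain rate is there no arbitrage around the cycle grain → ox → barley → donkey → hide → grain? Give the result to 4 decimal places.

Known legs of the cycle: 0.37148 × 0.44376 × 4.0635 × 0.53922 = 0.361201750111119456
For no arbitrage the full-cycle product must be 1, so the missing rate is 1 / 0.361201750111119456 ≈ 2.768536.

2.7685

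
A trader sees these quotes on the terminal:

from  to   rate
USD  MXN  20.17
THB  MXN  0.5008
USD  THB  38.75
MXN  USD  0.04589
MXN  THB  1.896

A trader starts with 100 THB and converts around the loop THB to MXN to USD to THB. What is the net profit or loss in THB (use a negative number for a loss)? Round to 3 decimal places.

-10.946

100 THB × 0.5008 = 50.08 MXN
50.08 MXN × 0.04589 = 2.2981712 USD
2.2981712 USD × 38.75 = 89.054134 THB
Net change: 89.054134 − 100 = -10.945866 THB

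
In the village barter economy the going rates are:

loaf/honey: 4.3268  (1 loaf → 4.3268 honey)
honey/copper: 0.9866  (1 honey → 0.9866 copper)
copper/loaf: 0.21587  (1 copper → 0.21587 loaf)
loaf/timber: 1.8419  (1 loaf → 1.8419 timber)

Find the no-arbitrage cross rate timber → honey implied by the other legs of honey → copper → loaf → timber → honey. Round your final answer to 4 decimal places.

2.5492

Known legs of the cycle: 0.9866 × 0.21587 × 1.8419 = 0.3922829662298
For no arbitrage the full-cycle product must be 1, so the missing rate is 1 / 0.3922829662298 ≈ 2.549180.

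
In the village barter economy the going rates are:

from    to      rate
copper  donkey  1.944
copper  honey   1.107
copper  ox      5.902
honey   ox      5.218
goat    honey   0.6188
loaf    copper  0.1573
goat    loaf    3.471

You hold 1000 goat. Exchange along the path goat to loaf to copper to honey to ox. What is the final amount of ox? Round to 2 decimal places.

1000 goat × 3.471 = 3471 loaf
3471 loaf × 0.1573 = 545.9883 copper
545.9883 copper × 1.107 = 604.4090481 honey
604.4090481 honey × 5.218 = 3153.8064129858 ox

3153.81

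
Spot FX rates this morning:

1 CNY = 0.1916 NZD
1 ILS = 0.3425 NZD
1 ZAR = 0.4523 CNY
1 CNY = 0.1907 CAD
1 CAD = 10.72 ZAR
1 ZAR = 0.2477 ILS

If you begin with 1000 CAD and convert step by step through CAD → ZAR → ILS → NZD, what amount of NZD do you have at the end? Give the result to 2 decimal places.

1000 CAD × 10.72 = 10720 ZAR
10720 ZAR × 0.2477 = 2655.344 ILS
2655.344 ILS × 0.3425 = 909.45532 NZD

909.46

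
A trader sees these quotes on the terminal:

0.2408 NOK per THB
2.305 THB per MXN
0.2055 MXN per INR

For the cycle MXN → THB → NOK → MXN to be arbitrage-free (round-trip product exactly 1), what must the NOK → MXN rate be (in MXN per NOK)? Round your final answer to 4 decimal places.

Known legs of the cycle: 2.305 × 0.2408 = 0.555044
For no arbitrage the full-cycle product must be 1, so the missing rate is 1 / 0.555044 ≈ 1.801659.

1.8017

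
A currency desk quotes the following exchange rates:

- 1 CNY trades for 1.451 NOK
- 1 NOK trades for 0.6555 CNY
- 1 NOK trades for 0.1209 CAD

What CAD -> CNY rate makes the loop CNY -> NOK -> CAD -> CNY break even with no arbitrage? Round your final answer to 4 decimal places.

5.7004

Known legs of the cycle: 1.451 × 0.1209 = 0.1754259
For no arbitrage the full-cycle product must be 1, so the missing rate is 1 / 0.1754259 ≈ 5.700413.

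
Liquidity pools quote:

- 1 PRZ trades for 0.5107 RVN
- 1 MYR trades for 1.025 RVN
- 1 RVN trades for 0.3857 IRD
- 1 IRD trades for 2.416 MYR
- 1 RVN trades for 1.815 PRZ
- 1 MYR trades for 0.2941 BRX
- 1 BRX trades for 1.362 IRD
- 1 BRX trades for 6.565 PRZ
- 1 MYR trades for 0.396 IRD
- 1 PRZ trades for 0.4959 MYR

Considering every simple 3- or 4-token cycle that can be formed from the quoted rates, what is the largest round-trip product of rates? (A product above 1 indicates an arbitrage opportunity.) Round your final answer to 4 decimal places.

IRD→MYR→BRX→IRD: 2.416 × 0.2941 × 1.362 = 0.96776
PRZ→MYR→BRX→PRZ: 0.4959 × 0.2941 × 6.565 = 0.95747
IRD→MYR→RVN→IRD: 2.416 × 1.025 × 0.3857 = 0.95515
PRZ→MYR→RVN→PRZ: 0.4959 × 1.025 × 1.815 = 0.92256
Maximum is IRD→MYR→BRX→IRD at 0.9678; no arbitrage — every cycle loses value.

0.9678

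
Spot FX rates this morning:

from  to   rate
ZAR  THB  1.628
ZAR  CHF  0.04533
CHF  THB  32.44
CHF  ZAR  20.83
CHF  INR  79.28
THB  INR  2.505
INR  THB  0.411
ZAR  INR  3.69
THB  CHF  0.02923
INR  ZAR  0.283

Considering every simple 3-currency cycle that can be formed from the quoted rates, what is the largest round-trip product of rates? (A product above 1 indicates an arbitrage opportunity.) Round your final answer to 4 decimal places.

1.1541

ZAR→THB→INR→ZAR: 1.628 × 2.505 × 0.283 = 1.15411
ZAR→CHF→INR→ZAR: 0.04533 × 79.28 × 0.283 = 1.01703
ZAR→THB→CHF→ZAR: 1.628 × 0.02923 × 20.83 = 0.99123
CHF→INR→THB→CHF: 79.28 × 0.411 × 0.02923 = 0.95243
Maximum is ZAR→THB→INR→ZAR at 1.1541; arbitrage exists.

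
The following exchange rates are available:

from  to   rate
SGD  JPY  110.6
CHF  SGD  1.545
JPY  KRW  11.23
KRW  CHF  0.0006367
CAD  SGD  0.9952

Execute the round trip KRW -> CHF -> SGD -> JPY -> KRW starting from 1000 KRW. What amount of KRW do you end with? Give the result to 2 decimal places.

1221.79

1000 KRW × 0.0006367 = 0.6367 CHF
0.6367 CHF × 1.545 = 0.9837015 SGD
0.9837015 SGD × 110.6 = 108.7973859 JPY
108.7973859 JPY × 11.23 = 1221.794643657 KRW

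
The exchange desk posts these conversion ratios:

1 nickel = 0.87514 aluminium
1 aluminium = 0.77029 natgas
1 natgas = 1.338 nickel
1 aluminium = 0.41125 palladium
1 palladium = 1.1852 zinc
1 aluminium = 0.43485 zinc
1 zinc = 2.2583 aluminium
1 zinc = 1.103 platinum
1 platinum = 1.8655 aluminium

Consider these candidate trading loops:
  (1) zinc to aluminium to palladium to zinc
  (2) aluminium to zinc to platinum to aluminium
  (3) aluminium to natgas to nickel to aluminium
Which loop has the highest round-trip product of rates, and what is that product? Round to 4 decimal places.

(1) 2.2583 × 0.41125 × 1.1852 = 1.10073
(2) 0.43485 × 1.103 × 1.8655 = 0.89477
(3) 0.77029 × 1.338 × 0.87514 = 0.90196
Highest is cycle (1) at 1.1007 (>1, arbitrage).

1.1007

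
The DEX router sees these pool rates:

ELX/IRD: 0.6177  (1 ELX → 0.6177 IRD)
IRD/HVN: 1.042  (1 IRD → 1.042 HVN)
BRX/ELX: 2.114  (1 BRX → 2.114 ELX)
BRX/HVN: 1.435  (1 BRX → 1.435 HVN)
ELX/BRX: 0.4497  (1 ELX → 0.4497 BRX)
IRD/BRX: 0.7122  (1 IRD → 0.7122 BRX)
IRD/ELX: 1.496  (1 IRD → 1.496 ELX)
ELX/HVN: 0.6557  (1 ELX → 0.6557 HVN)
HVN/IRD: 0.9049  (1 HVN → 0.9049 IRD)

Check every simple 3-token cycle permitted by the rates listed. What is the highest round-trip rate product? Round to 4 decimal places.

0.9300

IRD→BRX→ELX→IRD: 0.7122 × 2.114 × 0.6177 = 0.93000
IRD→BRX→HVN→IRD: 0.7122 × 1.435 × 0.9049 = 0.92481
IRD→ELX→HVN→IRD: 1.496 × 0.6557 × 0.9049 = 0.88764
Maximum is IRD→BRX→ELX→IRD at 0.9300; no arbitrage — every cycle loses value.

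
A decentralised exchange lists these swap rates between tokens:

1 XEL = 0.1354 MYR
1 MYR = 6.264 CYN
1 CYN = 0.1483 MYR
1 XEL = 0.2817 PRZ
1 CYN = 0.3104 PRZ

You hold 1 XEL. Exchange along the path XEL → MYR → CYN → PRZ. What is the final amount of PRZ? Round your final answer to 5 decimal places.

1 XEL × 0.1354 = 0.1354 MYR
0.1354 MYR × 6.264 = 0.8481456 CYN
0.8481456 CYN × 0.3104 = 0.26326439424 PRZ

0.26326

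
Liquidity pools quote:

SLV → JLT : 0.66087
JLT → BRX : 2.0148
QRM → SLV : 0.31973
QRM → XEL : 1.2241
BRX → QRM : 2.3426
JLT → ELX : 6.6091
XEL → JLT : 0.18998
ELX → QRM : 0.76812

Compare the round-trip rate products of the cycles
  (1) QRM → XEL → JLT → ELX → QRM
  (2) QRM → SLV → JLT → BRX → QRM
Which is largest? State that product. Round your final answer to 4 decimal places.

(1) 1.2241 × 0.18998 × 6.6091 × 0.76812 = 1.18058
(2) 0.31973 × 0.66087 × 2.0148 × 2.3426 = 0.99731
Highest is cycle (1) at 1.1806 (>1, arbitrage).

1.1806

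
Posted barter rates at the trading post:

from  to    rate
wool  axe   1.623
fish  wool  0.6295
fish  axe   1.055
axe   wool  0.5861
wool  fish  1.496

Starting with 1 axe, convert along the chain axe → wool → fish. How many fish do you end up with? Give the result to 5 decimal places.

1 axe × 0.5861 = 0.5861 wool
0.5861 wool × 1.496 = 0.8768056 fish

0.87681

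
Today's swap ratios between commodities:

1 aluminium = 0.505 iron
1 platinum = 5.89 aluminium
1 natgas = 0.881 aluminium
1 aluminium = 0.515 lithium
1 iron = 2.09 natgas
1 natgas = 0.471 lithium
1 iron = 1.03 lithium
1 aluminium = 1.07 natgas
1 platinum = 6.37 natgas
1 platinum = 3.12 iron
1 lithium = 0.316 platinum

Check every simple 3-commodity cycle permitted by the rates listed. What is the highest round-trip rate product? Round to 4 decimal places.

1.0155

iron→lithium→platinum→iron: 1.03 × 0.316 × 3.12 = 1.01550
aluminium→lithium→platinum→aluminium: 0.515 × 0.316 × 5.89 = 0.95854
lithium→platinum→natgas→lithium: 0.316 × 6.37 × 0.471 = 0.94809
aluminium→iron→natgas→aluminium: 0.505 × 2.09 × 0.881 = 0.92985
Maximum is iron→lithium→platinum→iron at 1.0155; arbitrage exists.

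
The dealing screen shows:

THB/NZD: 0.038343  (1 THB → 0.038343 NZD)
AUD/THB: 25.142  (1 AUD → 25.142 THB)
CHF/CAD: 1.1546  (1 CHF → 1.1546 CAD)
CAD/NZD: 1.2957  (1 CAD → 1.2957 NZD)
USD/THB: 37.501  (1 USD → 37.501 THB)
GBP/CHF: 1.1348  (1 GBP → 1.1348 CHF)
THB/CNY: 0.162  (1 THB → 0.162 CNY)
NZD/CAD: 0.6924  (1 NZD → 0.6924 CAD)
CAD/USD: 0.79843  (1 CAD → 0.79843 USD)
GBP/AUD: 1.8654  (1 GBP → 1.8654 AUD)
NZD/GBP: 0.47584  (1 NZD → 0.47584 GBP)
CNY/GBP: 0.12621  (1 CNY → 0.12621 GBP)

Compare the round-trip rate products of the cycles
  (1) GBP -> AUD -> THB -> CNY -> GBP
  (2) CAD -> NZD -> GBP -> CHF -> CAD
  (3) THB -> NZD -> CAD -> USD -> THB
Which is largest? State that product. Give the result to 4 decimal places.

(1) 1.8654 × 25.142 × 0.162 × 0.12621 = 0.95892
(2) 1.2957 × 0.47584 × 1.1348 × 1.1546 = 0.80782
(3) 0.038343 × 0.6924 × 0.79843 × 37.501 = 0.79492
Highest is cycle (1) at 0.9589 (≤1, no arbitrage).

0.9589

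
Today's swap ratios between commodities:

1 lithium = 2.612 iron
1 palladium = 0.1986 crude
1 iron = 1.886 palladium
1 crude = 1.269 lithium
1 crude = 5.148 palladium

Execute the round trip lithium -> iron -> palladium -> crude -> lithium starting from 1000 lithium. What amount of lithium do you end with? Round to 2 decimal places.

1000 lithium × 2.612 = 2612 iron
2612 iron × 1.886 = 4926.232 palladium
4926.232 palladium × 0.1986 = 978.3496752 crude
978.3496752 crude × 1.269 = 1241.5257378288 lithium

1241.53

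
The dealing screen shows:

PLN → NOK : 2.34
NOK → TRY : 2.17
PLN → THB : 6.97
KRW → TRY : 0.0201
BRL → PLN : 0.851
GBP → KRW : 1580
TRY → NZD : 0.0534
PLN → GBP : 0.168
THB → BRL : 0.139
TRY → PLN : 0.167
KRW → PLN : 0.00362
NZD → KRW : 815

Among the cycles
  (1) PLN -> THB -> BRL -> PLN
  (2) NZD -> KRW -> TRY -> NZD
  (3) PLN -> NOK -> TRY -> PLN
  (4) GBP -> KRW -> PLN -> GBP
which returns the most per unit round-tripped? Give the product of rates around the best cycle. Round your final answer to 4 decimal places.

(1) 6.97 × 0.139 × 0.851 = 0.82447
(2) 815 × 0.0201 × 0.0534 = 0.87477
(3) 2.34 × 2.17 × 0.167 = 0.84799
(4) 1580 × 0.00362 × 0.168 = 0.96089
Highest is cycle (4) at 0.9609 (≤1, no arbitrage).

0.9609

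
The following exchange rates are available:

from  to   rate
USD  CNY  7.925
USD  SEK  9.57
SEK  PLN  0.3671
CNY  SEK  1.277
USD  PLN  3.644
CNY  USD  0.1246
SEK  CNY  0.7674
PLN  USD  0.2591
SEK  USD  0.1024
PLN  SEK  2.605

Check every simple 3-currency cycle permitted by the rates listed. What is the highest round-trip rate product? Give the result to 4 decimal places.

SEK→USD→CNY→SEK: 0.1024 × 7.925 × 1.277 = 1.03631
SEK→USD→PLN→SEK: 0.1024 × 3.644 × 2.605 = 0.97204
SEK→CNY→USD→SEK: 0.7674 × 0.1246 × 9.57 = 0.91506
SEK→PLN→USD→SEK: 0.3671 × 0.2591 × 9.57 = 0.91026
Maximum is SEK→USD→CNY→SEK at 1.0363; arbitrage exists.

1.0363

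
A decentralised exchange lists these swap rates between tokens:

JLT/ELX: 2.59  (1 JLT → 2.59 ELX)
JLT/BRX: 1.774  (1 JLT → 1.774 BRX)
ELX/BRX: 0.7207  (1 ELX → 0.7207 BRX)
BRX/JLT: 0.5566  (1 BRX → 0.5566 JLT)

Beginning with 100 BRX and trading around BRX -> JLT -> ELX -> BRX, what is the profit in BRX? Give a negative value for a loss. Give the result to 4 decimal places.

3.8957

100 BRX × 0.5566 = 55.66 JLT
55.66 JLT × 2.59 = 144.1594 ELX
144.1594 ELX × 0.7207 = 103.89567958 BRX
Net change: 103.89567958 − 100 = 3.89567958 BRX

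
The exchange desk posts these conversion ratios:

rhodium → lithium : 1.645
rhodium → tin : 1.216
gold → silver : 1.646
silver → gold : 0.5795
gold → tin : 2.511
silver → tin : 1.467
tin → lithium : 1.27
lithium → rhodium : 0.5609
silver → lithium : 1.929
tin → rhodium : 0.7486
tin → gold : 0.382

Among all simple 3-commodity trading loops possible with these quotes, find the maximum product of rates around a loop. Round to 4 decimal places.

0.9224

gold→silver→tin→gold: 1.646 × 1.467 × 0.382 = 0.92241
lithium→rhodium→tin→lithium: 0.5609 × 1.216 × 1.27 = 0.86621
Maximum is gold→silver→tin→gold at 0.9224; no arbitrage — every cycle loses value.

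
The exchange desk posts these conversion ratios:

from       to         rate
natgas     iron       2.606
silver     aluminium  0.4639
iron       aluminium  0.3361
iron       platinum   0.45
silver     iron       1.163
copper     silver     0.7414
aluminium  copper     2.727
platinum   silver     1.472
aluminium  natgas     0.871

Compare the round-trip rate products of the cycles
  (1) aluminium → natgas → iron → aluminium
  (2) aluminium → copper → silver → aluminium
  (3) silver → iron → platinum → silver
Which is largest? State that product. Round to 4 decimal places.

(1) 0.871 × 2.606 × 0.3361 = 0.76289
(2) 2.727 × 0.7414 × 0.4639 = 0.93791
(3) 1.163 × 0.45 × 1.472 = 0.77037
Highest is cycle (2) at 0.9379 (≤1, no arbitrage).

0.9379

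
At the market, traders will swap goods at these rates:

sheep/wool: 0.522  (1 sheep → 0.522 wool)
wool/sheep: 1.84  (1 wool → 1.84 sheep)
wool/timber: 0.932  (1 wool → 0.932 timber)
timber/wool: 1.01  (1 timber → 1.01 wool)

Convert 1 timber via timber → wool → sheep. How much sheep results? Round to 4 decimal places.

1.8584

1 timber × 1.01 = 1.01 wool
1.01 wool × 1.84 = 1.8584 sheep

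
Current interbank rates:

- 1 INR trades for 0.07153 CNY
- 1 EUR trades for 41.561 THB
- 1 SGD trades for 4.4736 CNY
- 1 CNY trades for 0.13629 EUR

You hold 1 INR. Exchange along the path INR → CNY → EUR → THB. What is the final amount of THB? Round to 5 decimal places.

0.40517

1 INR × 0.07153 = 0.07153 CNY
0.07153 CNY × 0.13629 = 0.0097488237 EUR
0.0097488237 EUR × 41.561 = 0.4051708617957 THB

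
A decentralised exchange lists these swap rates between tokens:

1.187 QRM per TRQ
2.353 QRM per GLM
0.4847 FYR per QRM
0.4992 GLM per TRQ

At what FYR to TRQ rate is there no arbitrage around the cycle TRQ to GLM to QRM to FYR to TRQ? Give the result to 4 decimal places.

1.7564

Known legs of the cycle: 0.4992 × 2.353 × 0.4847 = 0.56933715072
For no arbitrage the full-cycle product must be 1, so the missing rate is 1 / 0.56933715072 ≈ 1.756429.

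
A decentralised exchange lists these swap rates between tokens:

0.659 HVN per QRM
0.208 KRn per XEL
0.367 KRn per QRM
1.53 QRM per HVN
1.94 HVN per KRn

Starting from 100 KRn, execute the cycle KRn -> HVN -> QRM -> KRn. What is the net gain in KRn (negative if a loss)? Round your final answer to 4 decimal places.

100 KRn × 1.94 = 194 HVN
194 HVN × 1.53 = 296.82 QRM
296.82 QRM × 0.367 = 108.93294 KRn
Net change: 108.93294 − 100 = 8.93294 KRn

8.9329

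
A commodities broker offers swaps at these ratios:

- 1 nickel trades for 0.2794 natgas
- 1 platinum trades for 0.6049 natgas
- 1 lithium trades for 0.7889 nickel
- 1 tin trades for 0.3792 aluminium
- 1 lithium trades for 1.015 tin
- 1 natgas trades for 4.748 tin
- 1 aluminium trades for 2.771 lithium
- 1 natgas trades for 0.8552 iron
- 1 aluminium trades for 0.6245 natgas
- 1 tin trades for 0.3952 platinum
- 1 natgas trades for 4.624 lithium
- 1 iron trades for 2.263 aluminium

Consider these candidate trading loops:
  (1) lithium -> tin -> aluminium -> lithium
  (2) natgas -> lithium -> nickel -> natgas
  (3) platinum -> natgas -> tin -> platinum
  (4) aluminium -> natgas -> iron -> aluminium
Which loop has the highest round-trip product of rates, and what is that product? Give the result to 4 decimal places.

1.2086

(1) 1.015 × 0.3792 × 2.771 = 1.06652
(2) 4.624 × 0.7889 × 0.2794 = 1.01922
(3) 0.6049 × 4.748 × 0.3952 = 1.13504
(4) 0.6245 × 0.8552 × 2.263 = 1.20861
Highest is cycle (4) at 1.2086 (>1, arbitrage).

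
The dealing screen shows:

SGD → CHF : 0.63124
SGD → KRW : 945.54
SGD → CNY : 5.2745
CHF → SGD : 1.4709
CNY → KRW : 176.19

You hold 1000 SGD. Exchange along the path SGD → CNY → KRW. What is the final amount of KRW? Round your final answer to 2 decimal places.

929314.16

1000 SGD × 5.2745 = 5274.5 CNY
5274.5 CNY × 176.19 = 929314.155 KRW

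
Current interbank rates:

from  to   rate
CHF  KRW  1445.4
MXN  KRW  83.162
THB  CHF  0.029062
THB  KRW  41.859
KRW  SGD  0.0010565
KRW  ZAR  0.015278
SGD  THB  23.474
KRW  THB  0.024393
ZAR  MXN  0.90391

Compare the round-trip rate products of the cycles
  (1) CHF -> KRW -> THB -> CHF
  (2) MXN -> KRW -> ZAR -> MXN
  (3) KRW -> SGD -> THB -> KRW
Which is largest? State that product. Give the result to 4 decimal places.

1.1485

(1) 1445.4 × 0.024393 × 0.029062 = 1.02466
(2) 83.162 × 0.015278 × 0.90391 = 1.14846
(3) 0.0010565 × 23.474 × 41.859 = 1.03811
Highest is cycle (2) at 1.1485 (>1, arbitrage).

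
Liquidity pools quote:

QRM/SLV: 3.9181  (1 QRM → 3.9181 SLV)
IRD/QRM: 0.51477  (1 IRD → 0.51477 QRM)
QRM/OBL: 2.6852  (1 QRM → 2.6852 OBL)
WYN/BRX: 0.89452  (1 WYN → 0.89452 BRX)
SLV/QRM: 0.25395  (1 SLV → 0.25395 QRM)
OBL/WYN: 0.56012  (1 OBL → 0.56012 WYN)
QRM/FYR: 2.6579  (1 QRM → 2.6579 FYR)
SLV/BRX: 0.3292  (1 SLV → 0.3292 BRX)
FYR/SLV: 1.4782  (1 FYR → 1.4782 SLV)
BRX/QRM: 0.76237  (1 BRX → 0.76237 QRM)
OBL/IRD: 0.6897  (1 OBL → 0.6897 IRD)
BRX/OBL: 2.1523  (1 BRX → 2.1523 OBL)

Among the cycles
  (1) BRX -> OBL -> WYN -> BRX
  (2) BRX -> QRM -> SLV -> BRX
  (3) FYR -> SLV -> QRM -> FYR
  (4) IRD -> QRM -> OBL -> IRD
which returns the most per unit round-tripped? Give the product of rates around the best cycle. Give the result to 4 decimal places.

1.0784

(1) 2.1523 × 0.56012 × 0.89452 = 1.07839
(2) 0.76237 × 3.9181 × 0.3292 = 0.98333
(3) 1.4782 × 0.25395 × 2.6579 = 0.99775
(4) 0.51477 × 2.6852 × 0.6897 = 0.95335
Highest is cycle (1) at 1.0784 (>1, arbitrage).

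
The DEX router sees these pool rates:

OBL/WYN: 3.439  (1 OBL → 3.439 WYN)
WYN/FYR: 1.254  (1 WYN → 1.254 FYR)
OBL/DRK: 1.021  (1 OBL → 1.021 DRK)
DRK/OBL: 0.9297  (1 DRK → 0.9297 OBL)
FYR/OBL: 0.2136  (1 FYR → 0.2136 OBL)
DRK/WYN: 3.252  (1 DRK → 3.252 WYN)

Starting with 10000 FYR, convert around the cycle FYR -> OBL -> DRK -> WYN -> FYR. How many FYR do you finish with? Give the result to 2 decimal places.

10000 FYR × 0.2136 = 2136 OBL
2136 OBL × 1.021 = 2180.856 DRK
2180.856 DRK × 3.252 = 7092.143712 WYN
7092.143712 WYN × 1.254 = 8893.548214848 FYR

8893.55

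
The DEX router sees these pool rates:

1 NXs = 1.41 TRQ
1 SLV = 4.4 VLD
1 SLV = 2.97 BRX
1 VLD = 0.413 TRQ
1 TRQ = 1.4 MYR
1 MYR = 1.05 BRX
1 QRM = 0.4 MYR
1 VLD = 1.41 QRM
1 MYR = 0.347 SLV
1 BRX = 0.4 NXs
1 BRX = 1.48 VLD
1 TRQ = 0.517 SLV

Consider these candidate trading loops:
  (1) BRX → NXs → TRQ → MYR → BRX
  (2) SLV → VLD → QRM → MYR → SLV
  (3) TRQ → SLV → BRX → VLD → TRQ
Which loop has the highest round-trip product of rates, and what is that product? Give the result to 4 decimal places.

0.9386

(1) 0.4 × 1.41 × 1.4 × 1.05 = 0.82908
(2) 4.4 × 1.41 × 0.4 × 0.347 = 0.86112
(3) 0.517 × 2.97 × 1.48 × 0.413 = 0.93855
Highest is cycle (3) at 0.9386 (≤1, no arbitrage).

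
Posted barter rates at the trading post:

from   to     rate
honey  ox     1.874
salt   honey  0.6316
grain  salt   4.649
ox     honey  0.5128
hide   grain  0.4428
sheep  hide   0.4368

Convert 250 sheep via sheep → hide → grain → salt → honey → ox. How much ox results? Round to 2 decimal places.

266.07

250 sheep × 0.4368 = 109.2 hide
109.2 hide × 0.4428 = 48.35376 grain
48.35376 grain × 4.649 = 224.79663024 salt
224.79663024 salt × 0.6316 = 141.981551659584 honey
141.981551659584 honey × 1.874 = 266.073427810060416 ox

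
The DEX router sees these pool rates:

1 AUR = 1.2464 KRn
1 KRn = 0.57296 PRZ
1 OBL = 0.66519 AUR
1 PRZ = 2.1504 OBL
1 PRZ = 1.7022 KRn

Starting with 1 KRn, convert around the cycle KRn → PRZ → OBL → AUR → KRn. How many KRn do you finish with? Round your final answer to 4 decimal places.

1 KRn × 0.57296 = 0.57296 PRZ
0.57296 PRZ × 2.1504 = 1.232093184 OBL
1.232093184 OBL × 0.66519 = 0.81957606506496 AUR
0.81957606506496 AUR × 1.2464 = 1.021519607496966144 KRn

1.0215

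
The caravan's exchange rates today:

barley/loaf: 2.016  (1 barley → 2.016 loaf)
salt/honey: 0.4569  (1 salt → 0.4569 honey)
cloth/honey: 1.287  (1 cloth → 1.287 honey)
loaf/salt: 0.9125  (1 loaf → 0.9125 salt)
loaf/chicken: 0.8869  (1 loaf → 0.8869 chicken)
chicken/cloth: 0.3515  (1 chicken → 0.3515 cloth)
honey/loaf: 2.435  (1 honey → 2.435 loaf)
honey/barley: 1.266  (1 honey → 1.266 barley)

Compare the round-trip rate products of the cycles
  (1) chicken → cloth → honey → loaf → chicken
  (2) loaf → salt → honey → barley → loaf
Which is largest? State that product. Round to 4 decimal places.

(1) 0.3515 × 1.287 × 2.435 × 0.8869 = 0.97696
(2) 0.9125 × 0.4569 × 1.266 × 2.016 = 1.06409
Highest is cycle (2) at 1.0641 (>1, arbitrage).

1.0641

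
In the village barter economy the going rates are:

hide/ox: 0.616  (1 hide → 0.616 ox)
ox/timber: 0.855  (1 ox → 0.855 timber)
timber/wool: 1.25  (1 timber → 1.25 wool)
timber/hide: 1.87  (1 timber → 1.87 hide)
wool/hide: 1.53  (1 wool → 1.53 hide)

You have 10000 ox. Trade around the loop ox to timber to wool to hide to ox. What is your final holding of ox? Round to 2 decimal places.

10000 ox × 0.855 = 8550 timber
8550 timber × 1.25 = 10687.5 wool
10687.5 wool × 1.53 = 16351.875 hide
16351.875 hide × 0.616 = 10072.755 ox

10072.76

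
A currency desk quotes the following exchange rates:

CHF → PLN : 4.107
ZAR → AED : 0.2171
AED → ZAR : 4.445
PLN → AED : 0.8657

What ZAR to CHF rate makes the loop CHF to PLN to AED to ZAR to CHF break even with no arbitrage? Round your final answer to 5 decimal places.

Known legs of the cycle: 4.107 × 0.8657 × 4.445 = 15.8038859055
For no arbitrage the full-cycle product must be 1, so the missing rate is 1 / 15.8038859055 ≈ 0.0632756.

0.06328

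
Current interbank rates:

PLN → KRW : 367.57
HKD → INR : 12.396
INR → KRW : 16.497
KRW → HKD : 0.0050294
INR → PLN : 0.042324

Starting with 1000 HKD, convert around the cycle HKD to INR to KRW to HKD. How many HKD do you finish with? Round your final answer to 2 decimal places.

1000 HKD × 12.396 = 12396 INR
12396 INR × 16.497 = 204496.812 KRW
204496.812 KRW × 0.0050294 = 1028.4962662728 HKD

1028.50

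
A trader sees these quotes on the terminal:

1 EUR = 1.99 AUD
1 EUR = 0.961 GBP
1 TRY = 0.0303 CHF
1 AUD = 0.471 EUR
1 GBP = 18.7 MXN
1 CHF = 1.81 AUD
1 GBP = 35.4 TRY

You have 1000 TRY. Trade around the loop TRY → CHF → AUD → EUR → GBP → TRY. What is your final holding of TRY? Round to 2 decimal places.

878.76

1000 TRY × 0.0303 = 30.3 CHF
30.3 CHF × 1.81 = 54.843 AUD
54.843 AUD × 0.471 = 25.831053 EUR
25.831053 EUR × 0.961 = 24.823641933 GBP
24.823641933 GBP × 35.4 = 878.7569244282 TRY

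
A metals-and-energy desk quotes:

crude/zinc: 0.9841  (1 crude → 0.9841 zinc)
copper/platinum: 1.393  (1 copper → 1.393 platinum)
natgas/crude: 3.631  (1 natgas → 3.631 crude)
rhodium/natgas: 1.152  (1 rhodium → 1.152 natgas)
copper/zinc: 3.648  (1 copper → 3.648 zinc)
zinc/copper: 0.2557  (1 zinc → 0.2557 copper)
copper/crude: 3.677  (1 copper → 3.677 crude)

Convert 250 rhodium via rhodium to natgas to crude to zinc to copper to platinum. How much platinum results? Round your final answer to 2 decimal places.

366.56

250 rhodium × 1.152 = 288 natgas
288 natgas × 3.631 = 1045.728 crude
1045.728 crude × 0.9841 = 1029.1009248 zinc
1029.1009248 zinc × 0.2557 = 263.14110647136 copper
263.14110647136 copper × 1.393 = 366.55556131460448 platinum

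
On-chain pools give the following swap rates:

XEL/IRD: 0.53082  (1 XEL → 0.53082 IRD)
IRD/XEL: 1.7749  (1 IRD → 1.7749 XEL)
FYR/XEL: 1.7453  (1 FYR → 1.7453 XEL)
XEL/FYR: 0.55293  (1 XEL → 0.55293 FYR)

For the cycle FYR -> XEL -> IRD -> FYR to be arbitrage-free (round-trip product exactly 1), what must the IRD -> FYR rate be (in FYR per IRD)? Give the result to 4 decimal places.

Known legs of the cycle: 1.7453 × 0.53082 = 0.926440146
For no arbitrage the full-cycle product must be 1, so the missing rate is 1 / 0.926440146 ≈ 1.079401.

1.0794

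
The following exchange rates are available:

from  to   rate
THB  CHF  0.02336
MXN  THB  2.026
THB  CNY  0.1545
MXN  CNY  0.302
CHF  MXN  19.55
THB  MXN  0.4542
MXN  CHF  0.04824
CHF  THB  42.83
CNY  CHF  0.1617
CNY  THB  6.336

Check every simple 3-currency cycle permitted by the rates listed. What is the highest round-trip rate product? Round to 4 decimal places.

1.0700

CHF→THB→CNY→CHF: 42.83 × 0.1545 × 0.1617 = 1.07001
CHF→MXN→CNY→CHF: 19.55 × 0.302 × 0.1617 = 0.95469
CHF→THB→MXN→CHF: 42.83 × 0.4542 × 0.04824 = 0.93843
CHF→MXN→THB→CHF: 19.55 × 2.026 × 0.02336 = 0.92525
CNY→THB→MXN→CNY: 6.336 × 0.4542 × 0.302 = 0.86910
Maximum is CHF→THB→CNY→CHF at 1.0700; arbitrage exists.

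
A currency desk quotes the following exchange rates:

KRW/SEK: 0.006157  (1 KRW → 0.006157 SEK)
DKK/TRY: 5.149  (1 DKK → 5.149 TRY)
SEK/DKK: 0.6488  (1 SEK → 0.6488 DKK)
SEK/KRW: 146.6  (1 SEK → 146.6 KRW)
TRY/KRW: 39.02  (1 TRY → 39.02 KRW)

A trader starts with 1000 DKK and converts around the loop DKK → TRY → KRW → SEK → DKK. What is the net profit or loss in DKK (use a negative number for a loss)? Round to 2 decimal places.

-197.42

1000 DKK × 5.149 = 5149 TRY
5149 TRY × 39.02 = 200913.98 KRW
200913.98 KRW × 0.006157 = 1237.02737486 SEK
1237.02737486 SEK × 0.6488 = 802.583360809168 DKK
Net change: 802.583360809168 − 1000 = -197.416639190832 DKK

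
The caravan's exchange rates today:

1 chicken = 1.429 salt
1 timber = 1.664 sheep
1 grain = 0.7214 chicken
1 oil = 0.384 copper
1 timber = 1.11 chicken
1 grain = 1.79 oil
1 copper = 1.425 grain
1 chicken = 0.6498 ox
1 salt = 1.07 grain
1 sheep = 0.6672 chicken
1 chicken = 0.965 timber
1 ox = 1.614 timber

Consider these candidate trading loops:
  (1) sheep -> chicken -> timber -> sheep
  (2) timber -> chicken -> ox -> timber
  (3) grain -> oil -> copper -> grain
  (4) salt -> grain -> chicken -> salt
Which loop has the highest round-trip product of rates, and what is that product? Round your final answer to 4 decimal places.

(1) 0.6672 × 0.965 × 1.664 = 1.07136
(2) 1.11 × 0.6498 × 1.614 = 1.16414
(3) 1.79 × 0.384 × 1.425 = 0.97949
(4) 1.07 × 0.7214 × 1.429 = 1.10304
Highest is cycle (2) at 1.1641 (>1, arbitrage).

1.1641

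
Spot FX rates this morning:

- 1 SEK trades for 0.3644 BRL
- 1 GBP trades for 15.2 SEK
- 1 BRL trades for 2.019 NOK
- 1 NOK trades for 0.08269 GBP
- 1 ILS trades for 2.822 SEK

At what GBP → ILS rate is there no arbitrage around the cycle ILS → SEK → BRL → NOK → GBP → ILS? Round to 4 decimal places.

Known legs of the cycle: 2.822 × 0.3644 × 2.019 × 0.08269 = 0.171681970213848
For no arbitrage the full-cycle product must be 1, so the missing rate is 1 / 0.171681970213848 ≈ 5.824723.

5.8247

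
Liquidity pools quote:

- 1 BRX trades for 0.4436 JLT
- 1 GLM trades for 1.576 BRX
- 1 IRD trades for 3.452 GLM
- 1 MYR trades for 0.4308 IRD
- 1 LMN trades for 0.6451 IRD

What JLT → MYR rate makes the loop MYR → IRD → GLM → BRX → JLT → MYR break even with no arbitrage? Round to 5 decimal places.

0.96185

Known legs of the cycle: 0.4308 × 3.452 × 1.576 × 0.4436 = 1.03966693541376
For no arbitrage the full-cycle product must be 1, so the missing rate is 1 / 1.03966693541376 ≈ 0.9618465.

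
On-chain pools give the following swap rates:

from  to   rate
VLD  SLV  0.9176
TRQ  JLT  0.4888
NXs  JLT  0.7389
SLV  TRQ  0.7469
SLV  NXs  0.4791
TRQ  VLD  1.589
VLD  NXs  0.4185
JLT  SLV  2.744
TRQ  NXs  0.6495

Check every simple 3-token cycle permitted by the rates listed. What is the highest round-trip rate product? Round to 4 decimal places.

SLV→TRQ→VLD→SLV: 0.7469 × 1.589 × 0.9176 = 1.08903
SLV→TRQ→JLT→SLV: 0.7469 × 0.4888 × 2.744 = 1.00179
SLV→NXs→JLT→SLV: 0.4791 × 0.7389 × 2.744 = 0.97140
Maximum is SLV→TRQ→VLD→SLV at 1.0890; arbitrage exists.

1.0890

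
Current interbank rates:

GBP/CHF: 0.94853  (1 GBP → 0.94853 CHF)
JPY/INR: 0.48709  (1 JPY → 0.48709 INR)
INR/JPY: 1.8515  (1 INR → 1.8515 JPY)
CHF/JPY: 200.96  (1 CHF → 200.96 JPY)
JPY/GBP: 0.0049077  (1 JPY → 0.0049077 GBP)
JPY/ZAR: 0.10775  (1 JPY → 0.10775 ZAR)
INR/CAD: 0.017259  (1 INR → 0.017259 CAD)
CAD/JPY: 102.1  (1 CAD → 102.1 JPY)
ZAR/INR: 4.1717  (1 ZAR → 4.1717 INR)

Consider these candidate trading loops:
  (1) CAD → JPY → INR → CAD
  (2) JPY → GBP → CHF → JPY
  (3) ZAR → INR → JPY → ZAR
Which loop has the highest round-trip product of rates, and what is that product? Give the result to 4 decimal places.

0.9355

(1) 102.1 × 0.48709 × 0.017259 = 0.85832
(2) 0.0049077 × 0.94853 × 200.96 = 0.93549
(3) 4.1717 × 1.8515 × 0.10775 = 0.83225
Highest is cycle (2) at 0.9355 (≤1, no arbitrage).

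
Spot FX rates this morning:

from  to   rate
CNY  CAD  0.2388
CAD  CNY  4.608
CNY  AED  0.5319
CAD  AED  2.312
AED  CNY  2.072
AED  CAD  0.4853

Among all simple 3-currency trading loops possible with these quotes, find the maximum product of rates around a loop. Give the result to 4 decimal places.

CNY→AED→CAD→CNY: 0.5319 × 0.4853 × 4.608 = 1.18947
CNY→CAD→AED→CNY: 0.2388 × 2.312 × 2.072 = 1.14396
Maximum is CNY→AED→CAD→CNY at 1.1895; arbitrage exists.

1.1895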